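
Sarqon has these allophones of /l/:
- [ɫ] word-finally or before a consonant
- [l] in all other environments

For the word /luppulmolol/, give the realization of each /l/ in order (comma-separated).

Occurrence 1 (position 1): no conditioning environment matches → elsewhere allophone [l].
Occurrence 2 (position 6): word-finally or before a consonant → [ɫ].
Occurrence 3 (position 9): no conditioning environment matches → elsewhere allophone [l].
Occurrence 4 (position 11): word-finally or before a consonant → [ɫ].

[l], [ɫ], [l], [ɫ]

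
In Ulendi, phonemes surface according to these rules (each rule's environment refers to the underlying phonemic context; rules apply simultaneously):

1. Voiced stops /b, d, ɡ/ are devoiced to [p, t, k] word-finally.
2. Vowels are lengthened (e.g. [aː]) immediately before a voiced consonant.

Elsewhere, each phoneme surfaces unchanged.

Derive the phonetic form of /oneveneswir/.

/o/ meets the environment for rule 2 (before a voiced consonant) → [oː].
/n/ stays [n].
Rule 2 applies to /e/ (between /n/ and /v/: before a voiced consonant) → [eː].
/v/ (between /e/ and /e/) is unaffected → [v].
/e/ (between /v/ and /n/) occurs before a voiced consonant → [eː] by rule 2.
/n/ — not in any rule's target class → [n].
/e/ — between /n/ and /s/; rule 2 does not apply here → [e].
/s/ stays [s].
/w/ stays [w].
Rule 2 applies to /i/ (between /w/ and /r/: before a voiced consonant) → [iː].
/r/ (word-final): no rule targets it → [r].

[oːneːveːneswiːr]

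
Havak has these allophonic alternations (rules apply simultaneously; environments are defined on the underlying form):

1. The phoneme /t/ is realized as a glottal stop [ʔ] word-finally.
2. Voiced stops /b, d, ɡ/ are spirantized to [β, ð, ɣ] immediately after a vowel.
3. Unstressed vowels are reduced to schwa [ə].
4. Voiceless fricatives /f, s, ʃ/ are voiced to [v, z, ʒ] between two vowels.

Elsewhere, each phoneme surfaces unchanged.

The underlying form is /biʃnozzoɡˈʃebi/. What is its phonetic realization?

/b/ (word-initial) is in the target of rule 2 but the environment (immediately after a vowel) is not met → [b].
/i/ meets the environment for rule 3 (in an unstressed syllable) → [ə].
/ʃ/ (between /i/ and /n/) fails the environment for rule 4, so it stays [ʃ].
/n/ (between /ʃ/ and /o/): no rule targets it → [n].
/o/ (between /n/ and /z/) occurs in an unstressed syllable → [ə] by rule 3.
/z/ (between /o/ and /z/): no rule targets it → [z].
/z/ (between /z/ and /o/): no rule targets it → [z].
/o/ (between /z/ and /ɡ/): in an unstressed syllable, so rule 3 applies → [ə].
Rule 2 applies to /ɡ/ (between /o/ and /ʃ/: immediately after a vowel) → [ɣ].
/ʃ/ (between /ɡ/ and /e/) is in the target of rule 4 but the environment (between two vowels) is not met → [ʃ].
/e/ — between /ʃ/ and /b/; rule 3 does not apply here → [e].
/b/ — between /e/ and /i/, immediately after a vowel — surfaces as [β] (rule 2).
/i/ (word-final) occurs in an unstressed syllable → [ə] by rule 3.

[bəʃnəzzəɣˈʃeβə]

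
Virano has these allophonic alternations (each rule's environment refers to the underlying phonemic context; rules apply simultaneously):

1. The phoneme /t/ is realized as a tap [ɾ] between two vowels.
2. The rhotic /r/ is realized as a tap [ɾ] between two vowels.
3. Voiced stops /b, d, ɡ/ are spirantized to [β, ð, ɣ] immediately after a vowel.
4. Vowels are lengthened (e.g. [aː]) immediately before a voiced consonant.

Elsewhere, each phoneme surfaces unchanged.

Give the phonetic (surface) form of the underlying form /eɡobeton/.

/e/ (word-initial): before a voiced consonant, so rule 4 applies → [eː].
Rule 3 applies to /ɡ/ (between /e/ and /o/: immediately after a vowel) → [ɣ].
/o/ (between /ɡ/ and /b/): before a voiced consonant, so rule 4 applies → [oː].
/b/ (between /o/ and /e/) occurs immediately after a vowel → [β] by rule 3.
/e/ (between /b/ and /t/) is in the target of rule 4 but the environment (before a voiced consonant) is not met → [e].
/t/ — between /e/ and /o/, between two vowels — surfaces as [ɾ] (rule 1).
/o/ meets the environment for rule 4 (before a voiced consonant) → [oː].
/n/ (word-final) is unaffected → [n].

[eːɣoːβeɾoːn]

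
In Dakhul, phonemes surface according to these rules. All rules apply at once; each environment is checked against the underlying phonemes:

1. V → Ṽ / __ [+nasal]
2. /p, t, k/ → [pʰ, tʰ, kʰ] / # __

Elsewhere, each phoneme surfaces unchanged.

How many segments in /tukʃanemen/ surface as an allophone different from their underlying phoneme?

Segments that undergo a rule: /t/ → [tʰ] (rule 2); /a/ → [ã] (rule 1); /e/ → [ẽ] (rule 1); /e/ → [ẽ] (rule 1).
All other segments surface unchanged.

4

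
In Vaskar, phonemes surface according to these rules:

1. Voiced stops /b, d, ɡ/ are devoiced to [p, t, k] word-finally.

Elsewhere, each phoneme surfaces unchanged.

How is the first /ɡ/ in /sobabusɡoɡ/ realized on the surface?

/ɡ/ (between /s/ and /o/): rule 1 targets it, but not word-finally → unchanged [ɡ].

[ɡ]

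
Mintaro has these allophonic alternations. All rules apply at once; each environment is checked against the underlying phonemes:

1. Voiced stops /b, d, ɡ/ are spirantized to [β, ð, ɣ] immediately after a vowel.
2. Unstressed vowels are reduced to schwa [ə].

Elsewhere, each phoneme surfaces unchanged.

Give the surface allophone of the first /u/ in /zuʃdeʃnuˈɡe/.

/u/ meets the environment for rule 2 (in an unstressed syllable) → [ə].

[ə]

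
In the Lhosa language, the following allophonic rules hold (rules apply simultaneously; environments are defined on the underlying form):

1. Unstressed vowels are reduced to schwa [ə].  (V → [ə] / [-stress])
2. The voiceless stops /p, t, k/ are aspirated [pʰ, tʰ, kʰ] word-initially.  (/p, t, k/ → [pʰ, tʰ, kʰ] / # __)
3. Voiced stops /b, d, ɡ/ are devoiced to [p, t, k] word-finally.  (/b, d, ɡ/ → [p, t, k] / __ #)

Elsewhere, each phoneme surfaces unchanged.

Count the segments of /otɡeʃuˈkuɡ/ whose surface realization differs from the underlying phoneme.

4

Segments that undergo a rule: /o/ → [ə] (rule 1); /e/ → [ə] (rule 1); /u/ → [ə] (rule 1); /ɡ/ → [k] (rule 3).
All other segments surface unchanged.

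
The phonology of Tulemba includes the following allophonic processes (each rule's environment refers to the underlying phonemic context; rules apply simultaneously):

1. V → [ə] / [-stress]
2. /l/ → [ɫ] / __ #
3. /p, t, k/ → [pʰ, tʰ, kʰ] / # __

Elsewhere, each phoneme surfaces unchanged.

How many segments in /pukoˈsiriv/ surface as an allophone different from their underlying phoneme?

4

Segments that undergo a rule: /p/ → [pʰ] (rule 3); /u/ → [ə] (rule 1); /o/ → [ə] (rule 1); /i/ → [ə] (rule 1).
All other segments surface unchanged.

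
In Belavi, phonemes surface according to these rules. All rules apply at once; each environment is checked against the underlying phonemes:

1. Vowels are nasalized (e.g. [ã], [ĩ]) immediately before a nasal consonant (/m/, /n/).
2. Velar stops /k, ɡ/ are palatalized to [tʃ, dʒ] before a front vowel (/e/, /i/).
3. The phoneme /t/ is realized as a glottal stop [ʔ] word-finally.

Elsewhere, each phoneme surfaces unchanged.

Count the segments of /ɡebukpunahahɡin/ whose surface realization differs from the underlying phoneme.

Segments that undergo a rule: /ɡ/ → [dʒ] (rule 2); /u/ → [ũ] (rule 1); /ɡ/ → [dʒ] (rule 2); /i/ → [ĩ] (rule 1).
All other segments surface unchanged.

4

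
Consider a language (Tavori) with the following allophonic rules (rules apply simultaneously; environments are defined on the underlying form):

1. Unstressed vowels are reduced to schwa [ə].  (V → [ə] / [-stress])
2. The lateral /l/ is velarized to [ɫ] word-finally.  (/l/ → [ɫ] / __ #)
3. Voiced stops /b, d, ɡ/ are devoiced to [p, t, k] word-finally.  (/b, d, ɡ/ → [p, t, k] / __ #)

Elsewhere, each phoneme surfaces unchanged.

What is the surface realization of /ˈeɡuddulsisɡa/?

[ˈeɡəddəlsəsɡə]

/e/ — word-initial; rule 1 does not apply here → [e].
/ɡ/ (between /e/ and /u/) fails the environment for rule 3, so it stays [ɡ].
/u/ (between /ɡ/ and /d/): in an unstressed syllable, so rule 1 applies → [ə].
/d/ (between /u/ and /d/) is in the target of rule 3 but the environment (word-finally) is not met → [d].
/d/ (between /d/ and /u/) fails the environment for rule 3, so it stays [d].
Rule 1 applies to /u/ (between /d/ and /l/: in an unstressed syllable) → [ə].
/l/ (between /u/ and /s/): rule 2 targets it, but not word-finally → unchanged [l].
/s/ (between /l/ and /i/) is unaffected → [s].
/i/ (between /s/ and /s/): in an unstressed syllable, so rule 1 applies → [ə].
/s/ — not in any rule's target class → [s].
/ɡ/ (between /s/ and /a/): rule 3 targets it, but not word-finally → unchanged [ɡ].
/a/ — word-final, in an unstressed syllable — surfaces as [ə] (rule 1).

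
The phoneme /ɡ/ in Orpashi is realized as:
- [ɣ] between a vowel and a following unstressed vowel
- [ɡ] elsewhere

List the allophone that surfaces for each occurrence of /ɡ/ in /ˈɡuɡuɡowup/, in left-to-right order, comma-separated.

[ɡ], [ɣ], [ɣ]

Occurrence 1 (position 1): no conditioning environment matches → elsewhere allophone [ɡ].
Occurrence 2 (position 3): between a vowel and a following unstressed vowel → [ɣ].
Occurrence 3 (position 5): between a vowel and a following unstressed vowel → [ɣ].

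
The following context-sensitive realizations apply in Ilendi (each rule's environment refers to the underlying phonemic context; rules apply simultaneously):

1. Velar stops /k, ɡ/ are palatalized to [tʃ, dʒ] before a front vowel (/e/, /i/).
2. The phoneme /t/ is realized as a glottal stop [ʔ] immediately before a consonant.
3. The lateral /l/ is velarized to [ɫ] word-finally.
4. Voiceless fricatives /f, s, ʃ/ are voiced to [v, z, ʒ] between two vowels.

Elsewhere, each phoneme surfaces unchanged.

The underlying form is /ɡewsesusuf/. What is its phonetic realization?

[dʒewsezuzuf]

/ɡ/ (word-initial) occurs before a front vowel → [dʒ] by rule 1.
/e/ (between /ɡ/ and /w/): no rule targets it → [e].
/w/ (between /e/ and /s/): no rule targets it → [w].
/s/ — between /w/ and /e/; rule 4 does not apply here → [s].
/e/ — not in any rule's target class → [e].
/s/ — between /e/ and /u/, between two vowels — surfaces as [z] (rule 4).
/u/ stays [u].
Rule 4 applies to /s/ (between /u/ and /u/: between two vowels) → [z].
/u/ — not in any rule's target class → [u].
/f/ — word-final; rule 4 does not apply here → [f].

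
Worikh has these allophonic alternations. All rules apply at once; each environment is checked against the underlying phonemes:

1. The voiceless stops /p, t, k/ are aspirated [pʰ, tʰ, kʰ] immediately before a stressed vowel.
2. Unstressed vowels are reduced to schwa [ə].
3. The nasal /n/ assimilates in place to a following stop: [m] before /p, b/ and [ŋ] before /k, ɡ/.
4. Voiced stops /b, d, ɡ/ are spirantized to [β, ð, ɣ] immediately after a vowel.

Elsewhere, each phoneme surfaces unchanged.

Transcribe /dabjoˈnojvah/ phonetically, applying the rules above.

[dəβjəˈnojvəh]

/d/ (word-initial) is in the target of rule 4 but the environment (immediately after a vowel) is not met → [d].
/a/ — between /d/ and /b/, in an unstressed syllable — surfaces as [ə] (rule 2).
Rule 4 applies to /b/ (between /a/ and /j/: immediately after a vowel) → [β].
/j/ — not in any rule's target class → [j].
/o/ — between /j/ and /n/, in an unstressed syllable — surfaces as [ə] (rule 2).
/n/ (between /o/ and /o/) fails the environment for rule 3, so it stays [n].
/o/ (between /n/ and /j/) fails the environment for rule 2, so it stays [o].
/j/ — not in any rule's target class → [j].
/v/ stays [v].
/a/ — between /v/ and /h/, in an unstressed syllable — surfaces as [ə] (rule 2).
/h/ (word-final): no rule targets it → [h].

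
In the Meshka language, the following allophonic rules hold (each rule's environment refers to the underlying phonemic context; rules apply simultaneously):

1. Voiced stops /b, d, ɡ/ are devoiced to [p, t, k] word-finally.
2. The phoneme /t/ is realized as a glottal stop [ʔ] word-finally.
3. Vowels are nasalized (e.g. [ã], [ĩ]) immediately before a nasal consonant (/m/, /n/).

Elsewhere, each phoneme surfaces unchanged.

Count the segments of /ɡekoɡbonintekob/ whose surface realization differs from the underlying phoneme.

Segments that undergo a rule: /o/ → [õ] (rule 3); /i/ → [ĩ] (rule 3); /b/ → [p] (rule 1).
All other segments surface unchanged.

3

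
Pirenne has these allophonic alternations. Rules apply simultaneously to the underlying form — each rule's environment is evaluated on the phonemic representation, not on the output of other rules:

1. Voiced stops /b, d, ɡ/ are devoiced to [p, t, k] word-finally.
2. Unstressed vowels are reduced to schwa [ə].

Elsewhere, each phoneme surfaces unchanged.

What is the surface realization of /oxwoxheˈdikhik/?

/o/ (word-initial): in an unstressed syllable, so rule 2 applies → [ə].
/x/ (between /o/ and /w/): no rule targets it → [x].
/w/ (between /x/ and /o/): no rule targets it → [w].
/o/ (between /w/ and /x/) occurs in an unstressed syllable → [ə] by rule 2.
/x/ (between /o/ and /h/) is unaffected → [x].
/h/ — not in any rule's target class → [h].
/e/ — between /h/ and /d/, in an unstressed syllable — surfaces as [ə] (rule 2).
/d/ — between /e/ and /i/; rule 1 does not apply here → [d].
/i/ (between /d/ and /k/) is in the target of rule 2 but the environment (in an unstressed syllable) is not met → [i].
/k/ stays [k].
/h/ stays [h].
/i/ (between /h/ and /k/): in an unstressed syllable, so rule 2 applies → [ə].
/k/ stays [k].

[əxwəxhəˈdikhək]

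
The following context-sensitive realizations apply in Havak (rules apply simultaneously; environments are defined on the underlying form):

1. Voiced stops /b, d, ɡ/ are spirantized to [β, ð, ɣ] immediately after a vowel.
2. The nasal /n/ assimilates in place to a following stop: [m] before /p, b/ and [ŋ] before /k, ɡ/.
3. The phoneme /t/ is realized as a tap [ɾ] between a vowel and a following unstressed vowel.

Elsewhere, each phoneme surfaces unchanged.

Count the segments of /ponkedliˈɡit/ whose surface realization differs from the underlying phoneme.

3

Segments that undergo a rule: /n/ → [ŋ] (rule 2); /d/ → [ð] (rule 1); /ɡ/ → [ɣ] (rule 1).
All other segments surface unchanged.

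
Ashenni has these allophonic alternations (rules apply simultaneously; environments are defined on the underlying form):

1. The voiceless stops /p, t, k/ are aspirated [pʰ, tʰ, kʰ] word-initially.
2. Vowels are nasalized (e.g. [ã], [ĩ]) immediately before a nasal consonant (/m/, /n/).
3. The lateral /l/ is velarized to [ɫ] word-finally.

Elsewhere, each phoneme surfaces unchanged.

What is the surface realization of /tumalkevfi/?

/t/ meets the environment for rule 1 (word-initially) → [tʰ].
/u/ (between /t/ and /m/) occurs before a nasal consonant → [ũ] by rule 2.
/a/ (between /m/ and /l/) fails the environment for rule 2, so it stays [a].
/l/ (between /a/ and /k/) is in the target of rule 3 but the environment (word-finally) is not met → [l].
/k/ (between /l/ and /e/) fails the environment for rule 1, so it stays [k].
/e/ (between /k/ and /v/): rule 2 targets it, but not before a nasal consonant → unchanged [e].
/i/ (word-final): rule 2 targets it, but not before a nasal consonant → unchanged [i].

[tʰũmalkevfi]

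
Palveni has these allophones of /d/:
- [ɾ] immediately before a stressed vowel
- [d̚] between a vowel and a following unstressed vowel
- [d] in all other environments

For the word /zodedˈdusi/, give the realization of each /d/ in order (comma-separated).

Occurrence 1 (position 3): between a vowel and a following unstressed vowel → [d̚].
Occurrence 2 (position 5): no conditioning environment matches → elsewhere allophone [d].
Occurrence 3 (position 6): immediately before a stressed vowel → [ɾ].

[d̚], [d], [ɾ]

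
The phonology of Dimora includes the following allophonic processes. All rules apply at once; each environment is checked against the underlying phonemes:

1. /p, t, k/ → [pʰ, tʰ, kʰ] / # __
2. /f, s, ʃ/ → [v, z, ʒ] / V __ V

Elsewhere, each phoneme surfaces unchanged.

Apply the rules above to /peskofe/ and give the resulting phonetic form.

[pʰeskove]

Rule 1 applies to /p/ (word-initial: word-initially) → [pʰ].
/e/ (between /p/ and /s/) is unaffected → [e].
/s/ (between /e/ and /k/) is in the target of rule 2 but the environment (between two vowels) is not met → [s].
/k/ (between /s/ and /o/) fails the environment for rule 1, so it stays [k].
/o/ (between /k/ and /f/) is unaffected → [o].
Rule 2 applies to /f/ (between /o/ and /e/: between two vowels) → [v].
/e/ (word-final) is unaffected → [e].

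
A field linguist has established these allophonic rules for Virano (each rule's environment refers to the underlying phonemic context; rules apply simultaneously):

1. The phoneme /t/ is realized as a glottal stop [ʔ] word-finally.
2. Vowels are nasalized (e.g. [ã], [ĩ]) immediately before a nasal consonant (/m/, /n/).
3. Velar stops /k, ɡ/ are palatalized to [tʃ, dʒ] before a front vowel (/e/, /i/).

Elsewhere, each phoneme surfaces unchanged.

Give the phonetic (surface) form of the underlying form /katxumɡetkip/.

[katxũmdʒettʃip]

/k/ (word-initial) fails the environment for rule 3, so it stays [k].
/a/ (between /k/ and /t/) fails the environment for rule 2, so it stays [a].
/t/ (between /a/ and /x/) is in the target of rule 1 but the environment (word-finally) is not met → [t].
Rule 2 applies to /u/ (between /x/ and /m/: before a nasal consonant) → [ũ].
Rule 3 applies to /ɡ/ (between /m/ and /e/: before a front vowel) → [dʒ].
/e/ (between /ɡ/ and /t/) fails the environment for rule 2, so it stays [e].
/t/ (between /e/ and /k/) is in the target of rule 1 but the environment (word-finally) is not met → [t].
/k/ (between /t/ and /i/): before a front vowel, so rule 3 applies → [tʃ].
/i/ (between /k/ and /p/): rule 2 targets it, but not before a nasal consonant → unchanged [i].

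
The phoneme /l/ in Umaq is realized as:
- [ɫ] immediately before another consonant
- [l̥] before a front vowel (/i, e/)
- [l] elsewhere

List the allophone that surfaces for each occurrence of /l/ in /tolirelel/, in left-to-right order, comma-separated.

[l̥], [l̥], [l]

Occurrence 1 (position 3): before a front vowel (/i, e/) → [l̥].
Occurrence 2 (position 7): before a front vowel (/i, e/) → [l̥].
Occurrence 3 (position 9): no conditioning environment matches → elsewhere allophone [l].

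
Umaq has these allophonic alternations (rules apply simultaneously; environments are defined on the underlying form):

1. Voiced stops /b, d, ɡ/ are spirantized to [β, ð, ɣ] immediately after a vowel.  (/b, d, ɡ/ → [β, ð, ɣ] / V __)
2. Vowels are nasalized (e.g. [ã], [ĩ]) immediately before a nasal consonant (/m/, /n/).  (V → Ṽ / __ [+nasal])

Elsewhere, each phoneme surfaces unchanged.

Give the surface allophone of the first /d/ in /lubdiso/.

/d/ (between /b/ and /i/) is in the target of rule 1 but the environment (immediately after a vowel) is not met → [d].

[d]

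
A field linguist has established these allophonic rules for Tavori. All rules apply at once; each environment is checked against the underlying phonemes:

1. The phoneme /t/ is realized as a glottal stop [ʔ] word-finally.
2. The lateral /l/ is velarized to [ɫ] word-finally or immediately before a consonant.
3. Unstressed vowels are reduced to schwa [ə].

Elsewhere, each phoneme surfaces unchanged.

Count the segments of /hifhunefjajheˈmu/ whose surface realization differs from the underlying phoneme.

5

Segments that undergo a rule: /i/ → [ə] (rule 3); /u/ → [ə] (rule 3); /e/ → [ə] (rule 3); /a/ → [ə] (rule 3); /e/ → [ə] (rule 3).
All other segments surface unchanged.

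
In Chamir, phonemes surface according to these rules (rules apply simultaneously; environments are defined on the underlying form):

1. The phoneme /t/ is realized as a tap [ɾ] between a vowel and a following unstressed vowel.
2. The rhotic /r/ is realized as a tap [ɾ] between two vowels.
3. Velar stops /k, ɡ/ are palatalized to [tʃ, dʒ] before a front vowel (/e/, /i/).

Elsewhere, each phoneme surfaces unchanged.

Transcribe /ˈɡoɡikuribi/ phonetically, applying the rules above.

[ˈɡodʒikuɾibi]

/ɡ/ (word-initial) is in the target of rule 3 but the environment (before a front vowel) is not met → [ɡ].
/o/ (between /ɡ/ and /ɡ/) is unaffected → [o].
/ɡ/ (between /o/ and /i/) occurs before a front vowel → [dʒ] by rule 3.
/i/ (between /ɡ/ and /k/): no rule targets it → [i].
/k/ (between /i/ and /u/) is in the target of rule 3 but the environment (before a front vowel) is not met → [k].
/u/ (between /k/ and /r/) is unaffected → [u].
/r/ — between /u/ and /i/, between two vowels — surfaces as [ɾ] (rule 2).
/i/ stays [i].
/b/ stays [b].
/i/ (word-final) is unaffected → [i].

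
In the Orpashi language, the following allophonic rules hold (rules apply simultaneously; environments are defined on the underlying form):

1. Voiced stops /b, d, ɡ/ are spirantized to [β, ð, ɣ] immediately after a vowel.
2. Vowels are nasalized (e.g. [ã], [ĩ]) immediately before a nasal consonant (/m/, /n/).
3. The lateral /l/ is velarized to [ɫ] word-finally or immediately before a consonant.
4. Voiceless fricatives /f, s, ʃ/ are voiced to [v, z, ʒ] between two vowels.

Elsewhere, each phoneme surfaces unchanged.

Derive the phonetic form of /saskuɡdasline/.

/s/ (word-initial) is in the target of rule 4 but the environment (between two vowels) is not met → [s].
/a/ (between /s/ and /s/): rule 2 targets it, but not before a nasal consonant → unchanged [a].
/s/ — between /a/ and /k/; rule 4 does not apply here → [s].
/u/ (between /k/ and /ɡ/): rule 2 targets it, but not before a nasal consonant → unchanged [u].
/ɡ/ meets the environment for rule 1 (immediately after a vowel) → [ɣ].
/d/ — between /ɡ/ and /a/; rule 1 does not apply here → [d].
/a/ (between /d/ and /s/) is in the target of rule 2 but the environment (before a nasal consonant) is not met → [a].
/s/ (between /a/ and /l/): rule 4 targets it, but not between two vowels → unchanged [s].
/l/ (between /s/ and /i/): rule 3 targets it, but not word-finally or immediately before a consonant → unchanged [l].
/i/ (between /l/ and /n/): before a nasal consonant, so rule 2 applies → [ĩ].
/e/ — word-final; rule 2 does not apply here → [e].

[saskuɣdaslĩne]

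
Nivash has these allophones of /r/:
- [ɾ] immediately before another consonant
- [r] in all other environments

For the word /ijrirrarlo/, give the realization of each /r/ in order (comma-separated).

[r], [ɾ], [r], [ɾ]

Occurrence 1 (position 3): no conditioning environment matches → elsewhere allophone [r].
Occurrence 2 (position 5): immediately before another consonant → [ɾ].
Occurrence 3 (position 6): no conditioning environment matches → elsewhere allophone [r].
Occurrence 4 (position 8): immediately before another consonant → [ɾ].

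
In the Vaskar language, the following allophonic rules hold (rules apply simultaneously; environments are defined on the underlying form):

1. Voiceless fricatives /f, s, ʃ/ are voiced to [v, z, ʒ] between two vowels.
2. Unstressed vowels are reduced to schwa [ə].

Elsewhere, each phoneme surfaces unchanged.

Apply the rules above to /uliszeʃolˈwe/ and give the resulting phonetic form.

/u/ (word-initial) occurs in an unstressed syllable → [ə] by rule 2.
/l/ — not in any rule's target class → [l].
/i/ (between /l/ and /s/): in an unstressed syllable, so rule 2 applies → [ə].
/s/ (between /i/ and /z/): rule 1 targets it, but not between two vowels → unchanged [s].
/z/ — not in any rule's target class → [z].
Rule 2 applies to /e/ (between /z/ and /ʃ/: in an unstressed syllable) → [ə].
Rule 1 applies to /ʃ/ (between /e/ and /o/: between two vowels) → [ʒ].
/o/ (between /ʃ/ and /l/) occurs in an unstressed syllable → [ə] by rule 2.
/l/ — not in any rule's target class → [l].
/w/ (between /l/ and /e/): no rule targets it → [w].
/e/ (word-final) is in the target of rule 2 but the environment (in an unstressed syllable) is not met → [e].

[ələszəʒəlˈwe]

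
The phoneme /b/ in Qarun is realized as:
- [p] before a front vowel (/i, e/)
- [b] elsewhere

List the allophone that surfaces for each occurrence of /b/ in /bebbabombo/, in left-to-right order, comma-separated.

[p], [b], [b], [b], [b]

Occurrence 1 (position 1): before a front vowel (/i, e/) → [p].
Occurrence 2 (position 3): no conditioning environment matches → elsewhere allophone [b].
Occurrence 3 (position 4): no conditioning environment matches → elsewhere allophone [b].
Occurrence 4 (position 6): no conditioning environment matches → elsewhere allophone [b].
Occurrence 5 (position 9): no conditioning environment matches → elsewhere allophone [b].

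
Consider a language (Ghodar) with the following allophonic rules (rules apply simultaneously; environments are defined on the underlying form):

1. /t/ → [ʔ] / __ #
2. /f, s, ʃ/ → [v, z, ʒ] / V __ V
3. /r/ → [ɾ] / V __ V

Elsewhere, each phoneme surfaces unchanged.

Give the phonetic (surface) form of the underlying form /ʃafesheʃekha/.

/ʃ/ (word-initial) fails the environment for rule 2, so it stays [ʃ].
/a/ (between /ʃ/ and /f/) is unaffected → [a].
/f/ (between /a/ and /e/): between two vowels, so rule 2 applies → [v].
/e/ (between /f/ and /s/) is unaffected → [e].
/s/ (between /e/ and /h/) is in the target of rule 2 but the environment (between two vowels) is not met → [s].
/h/ (between /s/ and /e/): no rule targets it → [h].
/e/ (between /h/ and /ʃ/): no rule targets it → [e].
/ʃ/ (between /e/ and /e/) occurs between two vowels → [ʒ] by rule 2.
/e/ (between /ʃ/ and /k/): no rule targets it → [e].
/k/ — not in any rule's target class → [k].
/h/ (between /k/ and /a/) is unaffected → [h].
/a/ — not in any rule's target class → [a].

[ʃavesheʒekha]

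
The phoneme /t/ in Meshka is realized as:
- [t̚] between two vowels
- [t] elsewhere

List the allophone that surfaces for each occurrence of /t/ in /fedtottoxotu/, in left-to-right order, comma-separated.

Occurrence 1 (position 4): no conditioning environment matches → elsewhere allophone [t].
Occurrence 2 (position 6): no conditioning environment matches → elsewhere allophone [t].
Occurrence 3 (position 7): no conditioning environment matches → elsewhere allophone [t].
Occurrence 4 (position 11): between two vowels → [t̚].

[t], [t], [t], [t̚]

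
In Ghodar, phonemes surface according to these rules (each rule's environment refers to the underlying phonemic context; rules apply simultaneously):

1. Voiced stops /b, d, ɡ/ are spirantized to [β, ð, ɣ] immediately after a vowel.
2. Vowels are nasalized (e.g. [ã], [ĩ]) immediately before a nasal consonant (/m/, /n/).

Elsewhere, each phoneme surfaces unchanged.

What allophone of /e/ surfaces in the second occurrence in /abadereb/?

[e]

/e/ — between /r/ and /b/; rule 2 does not apply here → [e].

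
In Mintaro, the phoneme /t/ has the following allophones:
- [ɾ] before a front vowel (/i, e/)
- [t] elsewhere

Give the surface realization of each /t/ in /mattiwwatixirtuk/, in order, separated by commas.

Occurrence 1 (position 3): no conditioning environment matches → elsewhere allophone [t].
Occurrence 2 (position 4): before a front vowel (/i, e/) → [ɾ].
Occurrence 3 (position 9): before a front vowel (/i, e/) → [ɾ].
Occurrence 4 (position 14): no conditioning environment matches → elsewhere allophone [t].

[t], [ɾ], [ɾ], [t]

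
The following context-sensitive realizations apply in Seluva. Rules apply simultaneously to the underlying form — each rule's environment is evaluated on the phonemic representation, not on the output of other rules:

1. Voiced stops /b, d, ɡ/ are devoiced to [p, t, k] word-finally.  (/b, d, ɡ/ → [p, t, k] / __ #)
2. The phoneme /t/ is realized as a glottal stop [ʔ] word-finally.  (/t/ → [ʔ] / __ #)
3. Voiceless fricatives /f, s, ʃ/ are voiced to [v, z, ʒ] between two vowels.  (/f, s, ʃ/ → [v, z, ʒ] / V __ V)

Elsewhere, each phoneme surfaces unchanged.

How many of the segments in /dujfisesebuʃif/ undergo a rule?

Segments that undergo a rule: /s/ → [z] (rule 3); /s/ → [z] (rule 3); /ʃ/ → [ʒ] (rule 3).
All other segments surface unchanged.

3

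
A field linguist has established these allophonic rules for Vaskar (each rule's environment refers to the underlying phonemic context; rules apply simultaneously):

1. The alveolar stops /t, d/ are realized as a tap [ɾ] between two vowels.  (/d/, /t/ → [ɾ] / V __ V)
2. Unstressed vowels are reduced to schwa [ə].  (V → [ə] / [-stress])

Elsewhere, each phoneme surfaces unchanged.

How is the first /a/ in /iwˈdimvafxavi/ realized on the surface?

[ə]

/a/ (between /v/ and /f/) occurs in an unstressed syllable → [ə] by rule 2.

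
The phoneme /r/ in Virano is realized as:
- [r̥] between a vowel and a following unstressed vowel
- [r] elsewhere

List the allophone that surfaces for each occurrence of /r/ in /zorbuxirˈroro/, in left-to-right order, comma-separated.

[r], [r], [r], [r̥]

Occurrence 1 (position 3): no conditioning environment matches → elsewhere allophone [r].
Occurrence 2 (position 8): no conditioning environment matches → elsewhere allophone [r].
Occurrence 3 (position 9): no conditioning environment matches → elsewhere allophone [r].
Occurrence 4 (position 11): between a vowel and a following unstressed vowel → [r̥].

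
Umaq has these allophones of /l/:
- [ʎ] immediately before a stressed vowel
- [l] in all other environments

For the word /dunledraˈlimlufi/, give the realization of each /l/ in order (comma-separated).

[l], [ʎ], [l]

Occurrence 1 (position 4): no conditioning environment matches → elsewhere allophone [l].
Occurrence 2 (position 9): immediately before a stressed vowel → [ʎ].
Occurrence 3 (position 12): no conditioning environment matches → elsewhere allophone [l].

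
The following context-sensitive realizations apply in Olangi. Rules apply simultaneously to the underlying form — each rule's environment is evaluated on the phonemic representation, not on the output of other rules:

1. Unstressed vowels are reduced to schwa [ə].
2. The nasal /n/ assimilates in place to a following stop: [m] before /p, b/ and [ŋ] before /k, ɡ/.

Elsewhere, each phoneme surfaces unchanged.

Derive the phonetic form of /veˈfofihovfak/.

[vəˈfofəhəvfək]

/v/ stays [v].
/e/ — between /v/ and /f/, in an unstressed syllable — surfaces as [ə] (rule 1).
/f/ (between /e/ and /o/) is unaffected → [f].
/o/ (between /f/ and /f/): rule 1 targets it, but not in an unstressed syllable → unchanged [o].
/f/ — not in any rule's target class → [f].
/i/ (between /f/ and /h/) occurs in an unstressed syllable → [ə] by rule 1.
/h/ (between /i/ and /o/): no rule targets it → [h].
/o/ — between /h/ and /v/, in an unstressed syllable — surfaces as [ə] (rule 1).
/v/ stays [v].
/f/ (between /v/ and /a/) is unaffected → [f].
/a/ — between /f/ and /k/, in an unstressed syllable — surfaces as [ə] (rule 1).
/k/ (word-final) is unaffected → [k].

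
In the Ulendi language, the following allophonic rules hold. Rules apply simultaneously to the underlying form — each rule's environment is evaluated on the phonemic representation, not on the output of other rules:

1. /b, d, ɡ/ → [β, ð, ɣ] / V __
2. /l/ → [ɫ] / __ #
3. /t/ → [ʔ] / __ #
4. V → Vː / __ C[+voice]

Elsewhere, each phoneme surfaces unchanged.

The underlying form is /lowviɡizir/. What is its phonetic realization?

/l/ (word-initial) is in the target of rule 2 but the environment (word-finally) is not met → [l].
/o/ (between /l/ and /w/) occurs before a voiced consonant → [oː] by rule 4.
/w/ — not in any rule's target class → [w].
/v/ (between /w/ and /i/): no rule targets it → [v].
Rule 4 applies to /i/ (between /v/ and /ɡ/: before a voiced consonant) → [iː].
/ɡ/ (between /i/ and /i/) occurs immediately after a vowel → [ɣ] by rule 1.
Rule 4 applies to /i/ (between /ɡ/ and /z/: before a voiced consonant) → [iː].
/z/ — not in any rule's target class → [z].
/i/ (between /z/ and /r/): before a voiced consonant, so rule 4 applies → [iː].
/r/ (word-final): no rule targets it → [r].

[loːwviːɣiːziːr]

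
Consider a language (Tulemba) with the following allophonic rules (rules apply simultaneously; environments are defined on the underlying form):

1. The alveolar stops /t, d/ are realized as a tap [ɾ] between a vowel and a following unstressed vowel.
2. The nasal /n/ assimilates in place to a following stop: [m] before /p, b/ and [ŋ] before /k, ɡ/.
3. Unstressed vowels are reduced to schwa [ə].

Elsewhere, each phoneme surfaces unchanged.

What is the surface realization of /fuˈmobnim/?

/f/ stays [f].
/u/ meets the environment for rule 3 (in an unstressed syllable) → [ə].
/m/ (between /u/ and /o/): no rule targets it → [m].
/o/ (between /m/ and /b/) is in the target of rule 3 but the environment (in an unstressed syllable) is not met → [o].
/b/ — not in any rule's target class → [b].
/n/ (between /b/ and /i/) is in the target of rule 2 but the environment (before a labial or velar stop) is not met → [n].
Rule 3 applies to /i/ (between /n/ and /m/: in an unstressed syllable) → [ə].
/m/ (word-final) is unaffected → [m].

[fəˈmobnəm]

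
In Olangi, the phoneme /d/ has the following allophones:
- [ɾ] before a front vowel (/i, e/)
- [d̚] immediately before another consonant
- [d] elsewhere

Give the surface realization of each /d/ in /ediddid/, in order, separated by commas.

[ɾ], [d̚], [ɾ], [d]

Occurrence 1 (position 2): before a front vowel (/i, e/) → [ɾ].
Occurrence 2 (position 4): immediately before another consonant → [d̚].
Occurrence 3 (position 5): before a front vowel (/i, e/) → [ɾ].
Occurrence 4 (position 7): no conditioning environment matches → elsewhere allophone [d].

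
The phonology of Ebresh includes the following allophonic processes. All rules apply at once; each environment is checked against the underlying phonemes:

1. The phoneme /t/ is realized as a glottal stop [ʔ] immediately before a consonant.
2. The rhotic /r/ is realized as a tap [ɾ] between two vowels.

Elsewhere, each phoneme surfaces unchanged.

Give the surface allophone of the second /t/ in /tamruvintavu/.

/t/ — between /n/ and /a/; rule 1 does not apply here → [t].

[t]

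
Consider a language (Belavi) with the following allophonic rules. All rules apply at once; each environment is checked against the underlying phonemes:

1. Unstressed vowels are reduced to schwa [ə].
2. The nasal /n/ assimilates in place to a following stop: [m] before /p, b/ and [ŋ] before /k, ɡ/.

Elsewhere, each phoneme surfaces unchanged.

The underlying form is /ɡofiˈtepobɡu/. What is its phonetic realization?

[ɡəfəˈtepəbɡə]

/o/ meets the environment for rule 1 (in an unstressed syllable) → [ə].
/i/ meets the environment for rule 1 (in an unstressed syllable) → [ə].
/e/ — between /t/ and /p/; rule 1 does not apply here → [e].
/o/ meets the environment for rule 1 (in an unstressed syllable) → [ə].
/u/ meets the environment for rule 1 (in an unstressed syllable) → [ə].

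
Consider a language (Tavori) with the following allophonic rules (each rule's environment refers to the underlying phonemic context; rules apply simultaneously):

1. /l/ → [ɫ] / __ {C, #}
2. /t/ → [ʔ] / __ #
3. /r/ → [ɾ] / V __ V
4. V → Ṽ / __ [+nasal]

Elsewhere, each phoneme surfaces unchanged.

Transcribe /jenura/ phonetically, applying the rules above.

/j/ (word-initial) is unaffected → [j].
Rule 4 applies to /e/ (between /j/ and /n/: before a nasal consonant) → [ẽ].
/n/ stays [n].
/u/ (between /n/ and /r/) is in the target of rule 4 but the environment (before a nasal consonant) is not met → [u].
/r/ — between /u/ and /a/, between two vowels — surfaces as [ɾ] (rule 3).
/a/ (word-final) is in the target of rule 4 but the environment (before a nasal consonant) is not met → [a].

[jẽnuɾa]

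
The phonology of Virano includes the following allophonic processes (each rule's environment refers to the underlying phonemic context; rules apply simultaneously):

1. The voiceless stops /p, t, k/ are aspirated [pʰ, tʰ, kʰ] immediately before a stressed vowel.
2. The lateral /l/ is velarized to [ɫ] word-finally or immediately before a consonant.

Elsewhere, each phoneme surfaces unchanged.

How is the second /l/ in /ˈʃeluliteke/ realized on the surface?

[l]

/l/ — between /u/ and /i/; rule 2 does not apply here → [l].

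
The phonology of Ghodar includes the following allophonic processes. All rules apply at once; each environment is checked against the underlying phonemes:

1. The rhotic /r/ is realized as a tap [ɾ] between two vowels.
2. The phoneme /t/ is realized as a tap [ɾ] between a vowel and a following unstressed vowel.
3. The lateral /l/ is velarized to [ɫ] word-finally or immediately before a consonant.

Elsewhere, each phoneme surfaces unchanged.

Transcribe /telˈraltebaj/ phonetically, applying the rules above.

/t/ — word-initial; rule 2 does not apply here → [t].
/e/ — not in any rule's target class → [e].
/l/ meets the environment for rule 3 (word-finally or immediately before a consonant) → [ɫ].
/r/ (between /l/ and /a/): rule 1 targets it, but not between two vowels → unchanged [r].
/a/ (between /r/ and /l/) is unaffected → [a].
/l/ (between /a/ and /t/) occurs word-finally or immediately before a consonant → [ɫ] by rule 3.
/t/ (between /l/ and /e/) fails the environment for rule 2, so it stays [t].
/e/ (between /t/ and /b/): no rule targets it → [e].
/b/ stays [b].
/a/ — not in any rule's target class → [a].
/j/ (word-final) is unaffected → [j].

[teɫˈraɫtebaj]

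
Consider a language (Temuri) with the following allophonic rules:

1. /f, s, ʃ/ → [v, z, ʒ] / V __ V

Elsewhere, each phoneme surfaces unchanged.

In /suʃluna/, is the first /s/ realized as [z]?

/s/ (word-initial): rule 1 targets it, but not between two vowels → unchanged [s].
The actual realization is [s], not [z].

No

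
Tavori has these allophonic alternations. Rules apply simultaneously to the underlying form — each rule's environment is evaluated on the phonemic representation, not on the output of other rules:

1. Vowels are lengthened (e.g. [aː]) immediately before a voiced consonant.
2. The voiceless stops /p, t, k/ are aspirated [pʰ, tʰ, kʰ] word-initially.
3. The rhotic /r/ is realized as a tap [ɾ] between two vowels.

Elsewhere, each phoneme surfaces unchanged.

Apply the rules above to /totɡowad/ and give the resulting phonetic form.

Rule 2 applies to /t/ (word-initial: word-initially) → [tʰ].
/o/ (between /t/ and /t/) fails the environment for rule 1, so it stays [o].
/t/ (between /o/ and /ɡ/) is in the target of rule 2 but the environment (word-initially) is not met → [t].
/ɡ/ (between /t/ and /o/) is unaffected → [ɡ].
/o/ (between /ɡ/ and /w/): before a voiced consonant, so rule 1 applies → [oː].
/w/ (between /o/ and /a/): no rule targets it → [w].
/a/ (between /w/ and /d/): before a voiced consonant, so rule 1 applies → [aː].
/d/ stays [d].

[tʰotɡoːwaːd]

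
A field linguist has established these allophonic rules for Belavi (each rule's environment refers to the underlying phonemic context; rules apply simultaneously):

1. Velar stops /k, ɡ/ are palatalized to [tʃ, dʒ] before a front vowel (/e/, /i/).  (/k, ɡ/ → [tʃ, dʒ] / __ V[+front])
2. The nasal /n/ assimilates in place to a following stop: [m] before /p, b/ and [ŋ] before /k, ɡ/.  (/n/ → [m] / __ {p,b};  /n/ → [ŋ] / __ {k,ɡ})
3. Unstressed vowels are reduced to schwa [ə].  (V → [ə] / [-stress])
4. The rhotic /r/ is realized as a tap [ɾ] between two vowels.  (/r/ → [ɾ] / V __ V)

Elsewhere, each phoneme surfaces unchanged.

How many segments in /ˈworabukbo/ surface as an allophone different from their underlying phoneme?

4

Segments that undergo a rule: /r/ → [ɾ] (rule 4); /a/ → [ə] (rule 3); /u/ → [ə] (rule 3); /o/ → [ə] (rule 3).
All other segments surface unchanged.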